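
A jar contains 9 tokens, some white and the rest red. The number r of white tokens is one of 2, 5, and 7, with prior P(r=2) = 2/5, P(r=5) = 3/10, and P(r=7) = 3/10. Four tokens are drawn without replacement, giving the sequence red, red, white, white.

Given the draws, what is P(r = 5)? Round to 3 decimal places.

For each hypothesis, P(data | H) works out to: P(data | r = 2) = (7/9)(6/8)(2/7)(1/6) = 0.027778; P(data | r = 5) = (4/9)(3/8)(5/7)(4/6) = 0.079365; P(data | r = 7) = (2/9)(1/8)(7/7)(6/6) = 0.027778.
The prior-weighted likelihoods are 2/5 · 0.027778 = 0.011111, 3/10 · 0.079365 = 0.02381, 3/10 · 0.027778 = 0.0083333; these sum to 0.043254.
By Bayes' rule, P(r = 5 | data) = (0.02381) / (0.043254) = 0.55046.

0.550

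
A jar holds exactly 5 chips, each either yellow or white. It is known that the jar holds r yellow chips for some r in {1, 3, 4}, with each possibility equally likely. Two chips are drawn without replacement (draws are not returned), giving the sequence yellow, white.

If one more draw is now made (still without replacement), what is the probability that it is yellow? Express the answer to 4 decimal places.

0.5714

The likelihood of the observed sequence under each hypothesis: P(data | r = 1) = (1/5)(4/4) = 1/5; P(data | r = 3) = (3/5)(2/4) = 3/10; P(data | r = 4) = (4/5)(1/4) = 1/5.
The prior-weighted likelihoods are 1/3 · 1/5 = 1/15, 1/3 · 3/10 = 1/10, 1/3 · 1/5 = 1/15; summing to 7/30.
Dividing through by the total gives posterior P(r = 1 | data) = 2/7, P(r = 3 | data) = 3/7, P(r = 4 | data) = 2/7.
The predictive probability is P(yellow next | data) = (0)(2/7) + (2/3)(3/7) + (1)(2/7) = 4/7.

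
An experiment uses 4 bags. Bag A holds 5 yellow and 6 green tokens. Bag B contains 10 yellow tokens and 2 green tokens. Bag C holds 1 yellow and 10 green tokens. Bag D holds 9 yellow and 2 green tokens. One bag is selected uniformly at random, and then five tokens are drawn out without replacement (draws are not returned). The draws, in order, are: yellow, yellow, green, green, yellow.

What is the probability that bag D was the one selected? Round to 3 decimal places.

0.276

The likelihood of the observed sequence under each hypothesis: P(data | bag A) = (5/11)(4/10)(6/9)(5/8)(3/7) = 0.032468; P(data | bag B) = (10/12)(9/11)(2/10)(1/9)(8/8) = 0.015152; P(data | bag C) = (1/11)(0/10) = 0; P(data | bag D) = (9/11)(8/10)(2/9)(1/8)(7/7) = 0.018182.
The prior-weighted likelihoods are 1/4 · 0.032468 = 0.0081169, 1/4 · 0.015152 = 0.0037879, 1/4 · 0 = 0, 1/4 · 0.018182 = 0.0045455; summing to 0.01645.
Therefore the posterior P(bag D | data) = (0.0045455) / (0.01645) = 0.27632.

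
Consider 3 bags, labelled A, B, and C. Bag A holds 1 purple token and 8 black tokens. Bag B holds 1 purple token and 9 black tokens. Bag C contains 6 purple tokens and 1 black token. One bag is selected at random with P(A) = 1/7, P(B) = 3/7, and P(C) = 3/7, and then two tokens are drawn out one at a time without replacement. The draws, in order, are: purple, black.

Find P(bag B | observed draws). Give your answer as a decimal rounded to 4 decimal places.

0.3573

Under each hypothesis, the probability of the observed sequence is: P(data | bag A) = (1/9)(8/8) = 0.11111; P(data | bag B) = (1/10)(9/9) = 0.1; P(data | bag C) = (6/7)(1/6) = 0.14286.
Multiplying each by its prior: 1/7 · 0.11111 = 0.015873, 3/7 · 0.1 = 0.042857, 3/7 · 0.14286 = 0.061224; summing to 0.11995.
Hence P(bag B | data) = (0.042857) / (0.11995) = 0.35728.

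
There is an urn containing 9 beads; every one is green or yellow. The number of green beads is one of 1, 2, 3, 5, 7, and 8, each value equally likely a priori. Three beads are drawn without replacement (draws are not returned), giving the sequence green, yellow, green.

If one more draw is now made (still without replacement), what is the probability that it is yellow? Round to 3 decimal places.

Compute the likelihood of the observed sequence for each case: P(data | r = 1) = (1/9)(8/8)(0/7) = 0; P(data | r = 2) = (2/9)(7/8)(1/7) = 1/36; P(data | r = 3) = (3/9)(6/8)(2/7) = 1/14; P(data | r = 5) = (5/9)(4/8)(4/7) = 10/63; P(data | r = 7) = (7/9)(2/8)(6/7) = 1/6; P(data | r = 8) = (8/9)(1/8)(7/7) = 1/9.
The prior-weighted likelihoods are 1/6 · 0 = 0, 1/6 · 1/36 = 1/216, 1/6 · 1/14 = 1/84, 1/6 · 10/63 = 5/189, 1/6 · 1/6 = 1/36, 1/6 · 1/9 = 1/54; with total 5/56.
Normalising, the posterior is P(r = 1 | data) = 0, P(r = 2 | data) = 7/135, P(r = 3 | data) = 2/15, P(r = 5 | data) = 8/27, P(r = 7 | data) = 14/45, P(r = 8 | data) = 28/135.
The predictive probability is P(yellow next | data) = (1)(7/135) + (5/6)(2/15) + (1/2)(8/27) + (1/6)(14/45) + (0)(28/135) = 49/135.

0.363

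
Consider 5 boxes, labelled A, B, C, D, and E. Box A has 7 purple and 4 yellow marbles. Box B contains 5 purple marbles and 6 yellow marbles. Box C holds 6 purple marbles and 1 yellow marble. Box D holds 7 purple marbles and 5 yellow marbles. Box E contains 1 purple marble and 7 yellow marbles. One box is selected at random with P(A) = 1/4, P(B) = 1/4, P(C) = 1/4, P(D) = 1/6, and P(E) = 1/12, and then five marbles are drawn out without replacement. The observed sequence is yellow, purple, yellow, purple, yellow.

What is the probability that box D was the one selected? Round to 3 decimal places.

0.223

For each hypothesis, P(data | H) works out to: P(data | box A) = (4/11)(7/10)(3/9)(6/8)(2/7) = 0.018182; P(data | box B) = (6/11)(5/10)(5/9)(4/8)(4/7) = 0.04329; P(data | box C) = (1/7)(6/6)(0/5) = 0; P(data | box D) = (5/12)(7/11)(4/10)(6/9)(3/8) = 0.026515; P(data | box E) = (7/8)(1/7)(6/6)(0/5) = 0.
Multiplying each by its prior: 1/4 · 0.018182 = 0.0045455, 1/4 · 0.04329 = 0.010823, 1/4 · 0 = 0, 1/6 · 0.026515 = 0.0044192, 1/12 · 0 = 0; these sum to 0.019787.
So P(box D | data) = (0.0044192) / (0.019787) = 0.22334.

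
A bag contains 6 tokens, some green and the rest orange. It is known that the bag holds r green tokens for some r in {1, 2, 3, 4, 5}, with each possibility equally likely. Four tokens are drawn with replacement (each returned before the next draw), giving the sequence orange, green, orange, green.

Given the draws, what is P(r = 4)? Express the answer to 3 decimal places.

Under each hypothesis, the probability of the observed sequence is: P(data | r = 1) = (5/6)(1/6)(5/6)(1/6) = 0.01929; P(data | r = 2) = (4/6)(2/6)(4/6)(2/6) = 0.049383; P(data | r = 3) = (3/6)(3/6)(3/6)(3/6) = 0.0625; P(data | r = 4) = (2/6)(4/6)(2/6)(4/6) = 0.049383; P(data | r = 5) = (1/6)(5/6)(1/6)(5/6) = 0.01929.
Weighting by the prior gives 1/5 · 0.01929 = 0.003858, 1/5 · 0.049383 = 0.0098765, 1/5 · 0.0625 = 0.0125, 1/5 · 0.049383 = 0.0098765, 1/5 · 0.01929 = 0.003858; these sum to 0.039969.
Hence P(r = 4 | data) = (0.0098765) / (0.039969) = 0.2471.

0.247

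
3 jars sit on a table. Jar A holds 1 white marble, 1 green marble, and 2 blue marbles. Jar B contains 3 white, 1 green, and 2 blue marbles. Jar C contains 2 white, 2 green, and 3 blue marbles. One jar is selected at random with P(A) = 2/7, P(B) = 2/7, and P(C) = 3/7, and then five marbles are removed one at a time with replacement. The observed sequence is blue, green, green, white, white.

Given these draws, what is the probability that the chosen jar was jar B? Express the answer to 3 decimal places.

Under each hypothesis, the probability of the observed sequence is: P(data | jar A) = (2/4)(1/4)(1/4)(1/4)(1/4) = 0.0019531; P(data | jar B) = (2/6)(1/6)(1/6)(3/6)(3/6) = 0.0023148; P(data | jar C) = (3/7)(2/7)(2/7)(2/7)(2/7) = 0.002856.
Multiplying each by its prior: 2/7 · 0.0019531 = 0.00055804, 2/7 · 0.0023148 = 0.00066138, 3/7 · 0.002856 = 0.001224; these sum to 0.0024434.
So P(jar B | data) = (0.00066138) / (0.0024434) = 0.27068.

0.271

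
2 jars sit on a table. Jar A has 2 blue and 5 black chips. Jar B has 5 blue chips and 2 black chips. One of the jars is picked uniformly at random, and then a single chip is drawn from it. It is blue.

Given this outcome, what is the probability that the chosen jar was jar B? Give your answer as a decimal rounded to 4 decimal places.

For each hypothesis, P(data | H) works out to: P(data | jar A) = (2/7) = 2/7; P(data | jar B) = (5/7) = 5/7.
Weighting by the prior gives 1/2 · 2/7 = 1/7, 1/2 · 5/7 = 5/14; these sum to 1/2.
So P(jar B | data) = (5/14) / (1/2) = 5/7.

0.7143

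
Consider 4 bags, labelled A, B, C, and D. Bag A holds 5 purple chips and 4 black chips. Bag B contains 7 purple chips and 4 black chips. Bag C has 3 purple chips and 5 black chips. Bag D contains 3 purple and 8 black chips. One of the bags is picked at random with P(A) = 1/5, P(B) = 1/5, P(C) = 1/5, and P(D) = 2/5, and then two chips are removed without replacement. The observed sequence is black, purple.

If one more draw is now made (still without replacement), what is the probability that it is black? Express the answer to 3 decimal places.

Compute the likelihood of the observed sequence for each case: P(data | bag A) = (4/9)(5/8) = 0.27778; P(data | bag B) = (4/11)(7/10) = 0.25455; P(data | bag C) = (5/8)(3/7) = 0.26786; P(data | bag D) = (8/11)(3/10) = 0.21818.
Multiplying each by its prior: 1/5 · 0.27778 = 0.055556, 1/5 · 0.25455 = 0.050909, 1/5 · 0.26786 = 0.053571, 2/5 · 0.21818 = 0.087273; summing to 0.24731.
Dividing through by the total gives posterior P(bag A | data) = 0.22464, P(bag B | data) = 0.20585, P(bag C | data) = 0.21662, P(bag D | data) = 0.35289.
Averaging over the posterior, P(black next | data) = (3/7)(0.22464) + (1/3)(0.20585) + (2/3)(0.21662) + (7/9)(0.35289) = 0.58377.

0.584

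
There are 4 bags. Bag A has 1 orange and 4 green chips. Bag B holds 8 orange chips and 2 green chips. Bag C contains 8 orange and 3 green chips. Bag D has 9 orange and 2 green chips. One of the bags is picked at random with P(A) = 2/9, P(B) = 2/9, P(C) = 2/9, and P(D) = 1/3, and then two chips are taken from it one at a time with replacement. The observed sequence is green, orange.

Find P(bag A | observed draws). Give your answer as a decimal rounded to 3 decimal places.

0.216

The likelihood of the observed sequence under each hypothesis: P(data | bag A) = (4/5)(1/5) = 0.16; P(data | bag B) = (2/10)(8/10) = 0.16; P(data | bag C) = (3/11)(8/11) = 0.19835; P(data | bag D) = (2/11)(9/11) = 0.14876.
Weighting by the prior gives 2/9 · 0.16 = 0.035556, 2/9 · 0.16 = 0.035556, 2/9 · 0.19835 = 0.044077, 1/3 · 0.14876 = 0.049587; these sum to 0.16478.
Therefore the posterior P(bag A | data) = (0.035556) / (0.16478) = 0.21578.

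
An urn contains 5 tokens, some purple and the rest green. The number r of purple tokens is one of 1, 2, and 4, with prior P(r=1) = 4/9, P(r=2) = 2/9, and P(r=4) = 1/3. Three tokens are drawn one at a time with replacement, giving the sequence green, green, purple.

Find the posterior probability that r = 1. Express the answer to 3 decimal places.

0.571

Compute the likelihood of the observed sequence for each case: P(data | r = 1) = (4/5)(4/5)(1/5) = 0.128; P(data | r = 2) = (3/5)(3/5)(2/5) = 0.144; P(data | r = 4) = (1/5)(1/5)(4/5) = 0.032.
Multiplying each by its prior: 4/9 · 0.128 = 0.056889, 2/9 · 0.144 = 0.032, 1/3 · 0.032 = 0.010667; with total 0.099556.
By Bayes' rule, P(r = 1 | data) = (0.056889) / (0.099556) = 0.57143.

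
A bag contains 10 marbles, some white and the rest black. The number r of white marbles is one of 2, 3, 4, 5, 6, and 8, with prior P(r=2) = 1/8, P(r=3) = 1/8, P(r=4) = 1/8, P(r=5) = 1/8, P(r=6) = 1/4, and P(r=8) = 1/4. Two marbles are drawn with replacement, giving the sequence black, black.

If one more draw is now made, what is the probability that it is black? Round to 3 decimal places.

Under each hypothesis, the probability of the observed sequence is: P(data | r = 2) = (8/10)(8/10) = 16/25; P(data | r = 3) = (7/10)(7/10) = 49/100; P(data | r = 4) = (6/10)(6/10) = 9/25; P(data | r = 5) = (5/10)(5/10) = 1/4; P(data | r = 6) = (4/10)(4/10) = 4/25; P(data | r = 8) = (2/10)(2/10) = 1/25.
The prior-weighted likelihoods are 1/8 · 16/25 = 2/25, 1/8 · 49/100 = 49/800, 1/8 · 9/25 = 9/200, 1/8 · 1/4 = 1/32, 1/4 · 4/25 = 1/25, 1/4 · 1/25 = 1/100; with total 107/400.
Dividing through by the total gives posterior P(r = 2 | data) = 32/107, P(r = 3 | data) = 49/214, P(r = 4 | data) = 18/107, P(r = 5 | data) = 25/214, P(r = 6 | data) = 16/107, P(r = 8 | data) = 4/107.
Averaging over the posterior, P(black next | data) = (4/5)(32/107) + (7/10)(49/214) + (3/5)(18/107) + (1/2)(25/214) + (2/5)(16/107) + (1/5)(4/107) = 67/107.

0.626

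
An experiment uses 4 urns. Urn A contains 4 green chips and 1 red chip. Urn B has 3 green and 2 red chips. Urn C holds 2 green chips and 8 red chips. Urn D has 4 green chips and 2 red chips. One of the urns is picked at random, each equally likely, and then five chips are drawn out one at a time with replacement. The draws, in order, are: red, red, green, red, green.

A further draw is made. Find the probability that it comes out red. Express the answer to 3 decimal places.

Under each hypothesis, the probability of the observed sequence is: P(data | urn A) = (1/5)(1/5)(4/5)(1/5)(4/5) = 0.00512; P(data | urn B) = (2/5)(2/5)(3/5)(2/5)(3/5) = 0.02304; P(data | urn C) = (8/10)(8/10)(2/10)(8/10)(2/10) = 0.02048; P(data | urn D) = (2/6)(2/6)(4/6)(2/6)(4/6) = 0.016461.
Weighting by the prior gives 1/4 · 0.00512 = 0.00128, 1/4 · 0.02304 = 0.00576, 1/4 · 0.02048 = 0.00512, 1/4 · 0.016461 = 0.0041152; these sum to 0.016275.
The posterior is then P(urn A | data) = 0.078647, P(urn B | data) = 0.35391, P(urn C | data) = 0.31459, P(urn D | data) = 0.25285.
So P(red next | data) = Σ P(red next | H) P(H | data) = (1/5)(0.078647) + (2/5)(0.35391) + (4/5)(0.31459) + (1/3)(0.25285) = 0.49325.

0.493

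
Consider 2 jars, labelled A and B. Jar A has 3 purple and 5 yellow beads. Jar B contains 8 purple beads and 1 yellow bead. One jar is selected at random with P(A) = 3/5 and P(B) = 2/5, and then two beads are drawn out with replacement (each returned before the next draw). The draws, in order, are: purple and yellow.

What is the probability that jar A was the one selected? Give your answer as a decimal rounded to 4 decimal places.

Under each hypothesis, the probability of the observed sequence is: P(data | jar A) = (3/8)(5/8) = 0.23438; P(data | jar B) = (8/9)(1/9) = 0.098765.
Weighting by the prior gives 3/5 · 0.23438 = 0.14062, 2/5 · 0.098765 = 0.039506; with total 0.18013.
By Bayes' rule, P(jar A | data) = (0.14062) / (0.18013) = 0.78068.

0.7807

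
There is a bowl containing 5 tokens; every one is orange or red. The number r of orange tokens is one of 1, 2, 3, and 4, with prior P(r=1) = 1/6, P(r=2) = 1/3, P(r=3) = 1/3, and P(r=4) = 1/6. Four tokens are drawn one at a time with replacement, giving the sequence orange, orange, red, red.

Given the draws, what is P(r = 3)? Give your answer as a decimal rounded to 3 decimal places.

0.409

The likelihood of the observed sequence under each hypothesis: P(data | r = 1) = (1/5)(1/5)(4/5)(4/5) = 0.0256; P(data | r = 2) = (2/5)(2/5)(3/5)(3/5) = 0.0576; P(data | r = 3) = (3/5)(3/5)(2/5)(2/5) = 0.0576; P(data | r = 4) = (4/5)(4/5)(1/5)(1/5) = 0.0256.
Multiplying each by its prior: 1/6 · 0.0256 = 0.0042667, 1/3 · 0.0576 = 0.0192, 1/3 · 0.0576 = 0.0192, 1/6 · 0.0256 = 0.0042667; with total 0.046933.
Therefore the posterior P(r = 3 | data) = (0.0192) / (0.046933) = 0.40909.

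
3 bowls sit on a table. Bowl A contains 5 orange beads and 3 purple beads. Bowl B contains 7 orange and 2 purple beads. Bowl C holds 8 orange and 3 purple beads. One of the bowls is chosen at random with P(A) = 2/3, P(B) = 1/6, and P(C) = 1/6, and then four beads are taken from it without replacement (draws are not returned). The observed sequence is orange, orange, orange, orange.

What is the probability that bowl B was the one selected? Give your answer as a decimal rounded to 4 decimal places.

0.3581

Compute the likelihood of the observed sequence for each case: P(data | bowl A) = (5/8)(4/7)(3/6)(2/5) = 0.071429; P(data | bowl B) = (7/9)(6/8)(5/7)(4/6) = 0.27778; P(data | bowl C) = (8/11)(7/10)(6/9)(5/8) = 0.21212.
Weighting by the prior gives 2/3 · 0.071429 = 0.047619, 1/6 · 0.27778 = 0.046296, 1/6 · 0.21212 = 0.035354; summing to 0.12927.
Therefore the posterior P(bowl B | data) = (0.046296) / (0.12927) = 0.35814.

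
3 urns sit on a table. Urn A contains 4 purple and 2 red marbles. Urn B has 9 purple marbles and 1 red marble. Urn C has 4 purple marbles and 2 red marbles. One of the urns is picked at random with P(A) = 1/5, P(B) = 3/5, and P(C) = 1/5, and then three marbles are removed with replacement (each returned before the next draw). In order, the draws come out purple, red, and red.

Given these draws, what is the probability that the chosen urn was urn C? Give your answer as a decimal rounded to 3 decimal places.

Compute the likelihood of the observed sequence for each case: P(data | urn A) = (4/6)(2/6)(2/6) = 0.074074; P(data | urn B) = (9/10)(1/10)(1/10) = 0.009; P(data | urn C) = (4/6)(2/6)(2/6) = 0.074074.
The prior-weighted likelihoods are 1/5 · 0.074074 = 0.014815, 3/5 · 0.009 = 0.0054, 1/5 · 0.074074 = 0.014815; with total 0.03503.
Hence P(urn C | data) = (0.014815) / (0.03503) = 0.42292.

0.423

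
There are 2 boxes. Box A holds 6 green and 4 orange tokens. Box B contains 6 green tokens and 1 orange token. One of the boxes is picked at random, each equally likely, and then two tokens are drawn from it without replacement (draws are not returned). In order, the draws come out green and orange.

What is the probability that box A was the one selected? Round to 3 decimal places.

The likelihood of the observed sequence under each hypothesis: P(data | box A) = (6/10)(4/9) = 4/15; P(data | box B) = (6/7)(1/6) = 1/7.
Weighting by the prior gives 1/2 · 4/15 = 2/15, 1/2 · 1/7 = 1/14; these sum to 43/210.
Therefore the posterior P(box A | data) = (2/15) / (43/210) = 28/43.

0.651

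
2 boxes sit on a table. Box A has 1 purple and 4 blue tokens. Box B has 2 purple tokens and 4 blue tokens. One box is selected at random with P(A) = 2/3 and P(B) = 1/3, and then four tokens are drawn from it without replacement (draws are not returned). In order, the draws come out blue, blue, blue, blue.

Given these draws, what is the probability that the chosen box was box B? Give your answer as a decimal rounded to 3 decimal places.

For each hypothesis, P(data | H) works out to: P(data | box A) = (4/5)(3/4)(2/3)(1/2) = 1/5; P(data | box B) = (4/6)(3/5)(2/4)(1/3) = 1/15.
Weighting by the prior gives 2/3 · 1/5 = 2/15, 1/3 · 1/15 = 1/45; with total 7/45.
So P(box B | data) = (1/45) / (7/45) = 1/7.

0.143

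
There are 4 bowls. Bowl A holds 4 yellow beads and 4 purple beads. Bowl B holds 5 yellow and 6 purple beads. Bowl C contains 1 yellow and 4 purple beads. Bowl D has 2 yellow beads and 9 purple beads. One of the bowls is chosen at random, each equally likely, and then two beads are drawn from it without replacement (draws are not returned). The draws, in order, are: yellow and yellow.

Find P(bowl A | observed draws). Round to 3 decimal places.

0.517

Compute the likelihood of the observed sequence for each case: P(data | bowl A) = (4/8)(3/7) = 3/14; P(data | bowl B) = (5/11)(4/10) = 2/11; P(data | bowl C) = (1/5)(0/4) = 0; P(data | bowl D) = (2/11)(1/10) = 1/55.
Weighting by the prior gives 1/4 · 3/14 = 3/56, 1/4 · 2/11 = 1/22, 1/4 · 0 = 0, 1/4 · 1/55 = 1/220; with total 29/280.
So P(bowl A | data) = (3/56) / (29/280) = 15/29.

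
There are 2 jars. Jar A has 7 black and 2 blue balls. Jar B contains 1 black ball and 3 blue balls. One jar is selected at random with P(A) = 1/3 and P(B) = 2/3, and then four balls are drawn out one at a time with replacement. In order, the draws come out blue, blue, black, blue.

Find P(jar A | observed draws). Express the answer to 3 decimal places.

The likelihood of the observed sequence under each hypothesis: P(data | jar A) = (2/9)(2/9)(7/9)(2/9) = 0.0085353; P(data | jar B) = (3/4)(3/4)(1/4)(3/4) = 0.10547.
The prior-weighted likelihoods are 1/3 · 0.0085353 = 0.0028451, 2/3 · 0.10547 = 0.070312; summing to 0.073158.
Hence P(jar A | data) = (0.0028451) / (0.073158) = 0.03889.

0.039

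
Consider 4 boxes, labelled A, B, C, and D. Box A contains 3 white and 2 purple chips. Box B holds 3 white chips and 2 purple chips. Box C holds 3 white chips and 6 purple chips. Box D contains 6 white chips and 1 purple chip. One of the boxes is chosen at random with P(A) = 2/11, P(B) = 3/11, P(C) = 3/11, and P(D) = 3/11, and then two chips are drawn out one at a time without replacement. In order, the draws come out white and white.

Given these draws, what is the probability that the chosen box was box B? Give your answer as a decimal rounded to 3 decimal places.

0.231

Under each hypothesis, the probability of the observed sequence is: P(data | box A) = (3/5)(2/4) = 3/10; P(data | box B) = (3/5)(2/4) = 3/10; P(data | box C) = (3/9)(2/8) = 1/12; P(data | box D) = (6/7)(5/6) = 5/7.
The prior-weighted likelihoods are 2/11 · 3/10 = 3/55, 3/11 · 3/10 = 9/110, 3/11 · 1/12 = 1/44, 3/11 · 5/7 = 15/77; these sum to 109/308.
So P(box B | data) = (9/110) / (109/308) = 126/545.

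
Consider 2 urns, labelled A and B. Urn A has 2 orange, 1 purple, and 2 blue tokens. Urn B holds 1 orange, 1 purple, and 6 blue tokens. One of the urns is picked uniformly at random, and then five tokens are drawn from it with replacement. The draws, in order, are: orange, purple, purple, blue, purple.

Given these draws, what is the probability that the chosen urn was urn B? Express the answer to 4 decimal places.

0.1251

Under each hypothesis, the probability of the observed sequence is: P(data | urn A) = (2/5)(1/5)(1/5)(2/5)(1/5) = 0.00128; P(data | urn B) = (1/8)(1/8)(1/8)(6/8)(1/8) = 0.00018311.
The prior-weighted likelihoods are 1/2 · 0.00128 = 0.00064, 1/2 · 0.00018311 = 9.1553e-05; these sum to 0.00073155.
Therefore the posterior P(urn B | data) = (9.1553e-05) / (0.00073155) = 0.12515.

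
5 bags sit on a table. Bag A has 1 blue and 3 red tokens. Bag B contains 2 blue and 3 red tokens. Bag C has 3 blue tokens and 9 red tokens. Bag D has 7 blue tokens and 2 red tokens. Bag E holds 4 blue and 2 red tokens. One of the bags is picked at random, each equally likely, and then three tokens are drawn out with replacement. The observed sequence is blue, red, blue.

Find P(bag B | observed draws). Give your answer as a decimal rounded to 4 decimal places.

0.2032

Compute the likelihood of the observed sequence for each case: P(data | bag A) = (1/4)(3/4)(1/4) = 0.046875; P(data | bag B) = (2/5)(3/5)(2/5) = 0.096; P(data | bag C) = (3/12)(9/12)(3/12) = 0.046875; P(data | bag D) = (7/9)(2/9)(7/9) = 0.13443; P(data | bag E) = (4/6)(2/6)(4/6) = 0.14815.
Weighting by the prior gives 1/5 · 0.046875 = 0.009375, 1/5 · 0.096 = 0.0192, 1/5 · 0.046875 = 0.009375, 1/5 · 0.13443 = 0.026886, 1/5 · 0.14815 = 0.02963; summing to 0.094466.
Therefore the posterior P(bag B | data) = (0.0192) / (0.094466) = 0.20325.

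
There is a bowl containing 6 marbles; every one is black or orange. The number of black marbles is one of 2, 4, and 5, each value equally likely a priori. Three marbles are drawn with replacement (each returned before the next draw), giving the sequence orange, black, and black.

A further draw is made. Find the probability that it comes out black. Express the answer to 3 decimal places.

Under each hypothesis, the probability of the observed sequence is: P(data | r = 2) = (4/6)(2/6)(2/6) = 2/27; P(data | r = 4) = (2/6)(4/6)(4/6) = 4/27; P(data | r = 5) = (1/6)(5/6)(5/6) = 25/216.
Weighting by the prior gives 1/3 · 2/27 = 2/81, 1/3 · 4/27 = 4/81, 1/3 · 25/216 = 25/648; summing to 73/648.
Dividing through by the total gives posterior P(r = 2 | data) = 16/73, P(r = 4 | data) = 32/73, P(r = 5 | data) = 25/73.
Averaging over the posterior, P(black next | data) = (1/3)(16/73) + (2/3)(32/73) + (5/6)(25/73) = 95/146.

0.651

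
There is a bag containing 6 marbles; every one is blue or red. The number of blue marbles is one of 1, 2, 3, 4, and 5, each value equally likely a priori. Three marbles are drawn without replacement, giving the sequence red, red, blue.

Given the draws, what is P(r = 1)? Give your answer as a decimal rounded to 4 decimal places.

The likelihood of the observed sequence under each hypothesis: P(data | r = 1) = (5/6)(4/5)(1/4) = 1/6; P(data | r = 2) = (4/6)(3/5)(2/4) = 1/5; P(data | r = 3) = (3/6)(2/5)(3/4) = 3/20; P(data | r = 4) = (2/6)(1/5)(4/4) = 1/15; P(data | r = 5) = (1/6)(0/5) = 0.
The prior-weighted likelihoods are 1/5 · 1/6 = 1/30, 1/5 · 1/5 = 1/25, 1/5 · 3/20 = 3/100, 1/5 · 1/15 = 1/75, 1/5 · 0 = 0; these sum to 7/60.
By Bayes' rule, P(r = 1 | data) = (1/30) / (7/60) = 2/7.

0.2857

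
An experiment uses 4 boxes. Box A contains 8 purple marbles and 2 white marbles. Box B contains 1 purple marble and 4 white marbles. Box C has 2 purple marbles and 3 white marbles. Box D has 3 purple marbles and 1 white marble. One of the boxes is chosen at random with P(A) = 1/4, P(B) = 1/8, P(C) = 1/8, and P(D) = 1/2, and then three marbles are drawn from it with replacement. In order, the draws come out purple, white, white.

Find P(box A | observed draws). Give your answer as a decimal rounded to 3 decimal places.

0.122

The likelihood of the observed sequence under each hypothesis: P(data | box A) = (8/10)(2/10)(2/10) = 0.032; P(data | box B) = (1/5)(4/5)(4/5) = 0.128; P(data | box C) = (2/5)(3/5)(3/5) = 0.144; P(data | box D) = (3/4)(1/4)(1/4) = 0.046875.
Weighting by the prior gives 1/4 · 0.032 = 0.008, 1/8 · 0.128 = 0.016, 1/8 · 0.144 = 0.018, 1/2 · 0.046875 = 0.023438; these sum to 0.065437.
Therefore the posterior P(box A | data) = (0.008) / (0.065437) = 0.12225.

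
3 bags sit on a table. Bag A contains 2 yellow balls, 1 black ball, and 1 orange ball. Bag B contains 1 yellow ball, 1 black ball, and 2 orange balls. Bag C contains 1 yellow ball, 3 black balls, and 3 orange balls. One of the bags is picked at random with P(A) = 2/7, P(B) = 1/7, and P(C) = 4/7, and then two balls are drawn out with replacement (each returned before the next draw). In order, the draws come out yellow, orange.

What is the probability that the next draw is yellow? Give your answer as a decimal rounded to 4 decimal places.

For each hypothesis, P(data | H) works out to: P(data | bag A) = (2/4)(1/4) = 0.125; P(data | bag B) = (1/4)(2/4) = 0.125; P(data | bag C) = (1/7)(3/7) = 0.061224.
The prior-weighted likelihoods are 2/7 · 0.125 = 0.035714, 1/7 · 0.125 = 0.017857, 4/7 · 0.061224 = 0.034985; these sum to 0.088557.
Dividing through by the total gives posterior P(bag A | data) = 0.40329, P(bag B | data) = 0.20165, P(bag C | data) = 0.39506.
So P(yellow next | data) = Σ P(yellow next | H) P(H | data) = (1/2)(0.40329) + (1/4)(0.20165) + (1/7)(0.39506) = 0.3085.

0.3085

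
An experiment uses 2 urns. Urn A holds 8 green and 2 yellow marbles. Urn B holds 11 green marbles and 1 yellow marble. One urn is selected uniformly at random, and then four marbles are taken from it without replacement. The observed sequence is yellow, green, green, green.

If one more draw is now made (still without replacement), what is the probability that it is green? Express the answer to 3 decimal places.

0.897

The likelihood of the observed sequence under each hypothesis: P(data | urn A) = (2/10)(8/9)(7/8)(6/7) = 2/15; P(data | urn B) = (1/12)(11/11)(10/10)(9/9) = 1/12.
Weighting by the prior gives 1/2 · 2/15 = 1/15, 1/2 · 1/12 = 1/24; with total 13/120.
The posterior is then P(urn A | data) = 8/13, P(urn B | data) = 5/13.
Averaging over the posterior, P(green next | data) = (5/6)(8/13) + (1)(5/13) = 35/39.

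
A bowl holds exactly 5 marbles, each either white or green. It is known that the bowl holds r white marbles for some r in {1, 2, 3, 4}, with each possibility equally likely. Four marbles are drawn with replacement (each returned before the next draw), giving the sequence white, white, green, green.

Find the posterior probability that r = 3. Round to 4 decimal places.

0.3462

The likelihood of the observed sequence under each hypothesis: P(data | r = 1) = (1/5)(1/5)(4/5)(4/5) = 16/625; P(data | r = 2) = (2/5)(2/5)(3/5)(3/5) = 36/625; P(data | r = 3) = (3/5)(3/5)(2/5)(2/5) = 36/625; P(data | r = 4) = (4/5)(4/5)(1/5)(1/5) = 16/625.
Multiplying each by its prior: 1/4 · 16/625 = 4/625, 1/4 · 36/625 = 9/625, 1/4 · 36/625 = 9/625, 1/4 · 16/625 = 4/625; summing to 26/625.
By Bayes' rule, P(r = 3 | data) = (9/625) / (26/625) = 9/26.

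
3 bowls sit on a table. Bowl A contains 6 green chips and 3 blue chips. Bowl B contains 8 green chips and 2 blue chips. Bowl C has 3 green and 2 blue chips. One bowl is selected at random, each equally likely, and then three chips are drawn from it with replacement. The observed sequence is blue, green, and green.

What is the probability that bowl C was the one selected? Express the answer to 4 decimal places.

Under each hypothesis, the probability of the observed sequence is: P(data | bowl A) = (3/9)(6/9)(6/9) = 0.14815; P(data | bowl B) = (2/10)(8/10)(8/10) = 0.128; P(data | bowl C) = (2/5)(3/5)(3/5) = 0.144.
The prior-weighted likelihoods are 1/3 · 0.14815 = 0.049383, 1/3 · 0.128 = 0.042667, 1/3 · 0.144 = 0.048; with total 0.14005.
Hence P(bowl C | data) = (0.048) / (0.14005) = 0.34274.

0.3427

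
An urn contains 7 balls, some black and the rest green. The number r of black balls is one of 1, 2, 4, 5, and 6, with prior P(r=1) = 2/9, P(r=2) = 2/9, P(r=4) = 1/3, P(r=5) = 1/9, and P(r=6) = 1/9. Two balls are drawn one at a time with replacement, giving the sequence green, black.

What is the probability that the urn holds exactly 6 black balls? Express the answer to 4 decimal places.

0.0714

The likelihood of the observed sequence under each hypothesis: P(data | r = 1) = (6/7)(1/7) = 6/49; P(data | r = 2) = (5/7)(2/7) = 10/49; P(data | r = 4) = (3/7)(4/7) = 12/49; P(data | r = 5) = (2/7)(5/7) = 10/49; P(data | r = 6) = (1/7)(6/7) = 6/49.
Multiplying each by its prior: 2/9 · 6/49 = 4/147, 2/9 · 10/49 = 20/441, 1/3 · 12/49 = 4/49, 1/9 · 10/49 = 10/441, 1/9 · 6/49 = 2/147; summing to 4/21.
So P(r = 6 | data) = (2/147) / (4/21) = 1/14.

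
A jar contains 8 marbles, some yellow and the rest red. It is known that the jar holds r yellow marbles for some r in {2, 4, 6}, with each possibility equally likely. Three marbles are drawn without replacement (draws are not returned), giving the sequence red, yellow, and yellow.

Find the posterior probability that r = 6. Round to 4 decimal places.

Under each hypothesis, the probability of the observed sequence is: P(data | r = 2) = (6/8)(2/7)(1/6) = 1/28; P(data | r = 4) = (4/8)(4/7)(3/6) = 1/7; P(data | r = 6) = (2/8)(6/7)(5/6) = 5/28.
Weighting by the prior gives 1/3 · 1/28 = 1/84, 1/3 · 1/7 = 1/21, 1/3 · 5/28 = 5/84; with total 5/42.
By Bayes' rule, P(r = 6 | data) = (5/84) / (5/42) = 1/2.

0.5000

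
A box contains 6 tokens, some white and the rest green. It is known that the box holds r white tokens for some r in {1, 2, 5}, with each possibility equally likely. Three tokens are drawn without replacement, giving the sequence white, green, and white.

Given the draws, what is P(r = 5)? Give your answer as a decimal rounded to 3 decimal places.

0.714

Compute the likelihood of the observed sequence for each case: P(data | r = 1) = (1/6)(5/5)(0/4) = 0; P(data | r = 2) = (2/6)(4/5)(1/4) = 1/15; P(data | r = 5) = (5/6)(1/5)(4/4) = 1/6.
Weighting by the prior gives 1/3 · 0 = 0, 1/3 · 1/15 = 1/45, 1/3 · 1/6 = 1/18; with total 7/90.
So P(r = 5 | data) = (1/18) / (7/90) = 5/7.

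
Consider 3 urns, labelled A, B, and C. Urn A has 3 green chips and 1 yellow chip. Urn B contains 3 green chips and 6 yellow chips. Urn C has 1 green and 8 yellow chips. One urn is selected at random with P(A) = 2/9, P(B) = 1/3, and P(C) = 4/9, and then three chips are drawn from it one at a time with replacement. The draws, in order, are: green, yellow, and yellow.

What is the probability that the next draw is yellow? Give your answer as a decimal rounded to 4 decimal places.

The likelihood of the observed sequence under each hypothesis: P(data | urn A) = (3/4)(1/4)(1/4) = 0.046875; P(data | urn B) = (3/9)(6/9)(6/9) = 0.14815; P(data | urn C) = (1/9)(8/9)(8/9) = 0.087791.
Weighting by the prior gives 2/9 · 0.046875 = 0.010417, 1/3 · 0.14815 = 0.049383, 4/9 · 0.087791 = 0.039018; summing to 0.098818.
Normalising, the posterior is P(urn A | data) = 0.10541, P(urn B | data) = 0.49973, P(urn C | data) = 0.39485.
Averaging over the posterior, P(yellow next | data) = (1/4)(0.10541) + (2/3)(0.49973) + (8/9)(0.39485) = 0.71049.

0.7105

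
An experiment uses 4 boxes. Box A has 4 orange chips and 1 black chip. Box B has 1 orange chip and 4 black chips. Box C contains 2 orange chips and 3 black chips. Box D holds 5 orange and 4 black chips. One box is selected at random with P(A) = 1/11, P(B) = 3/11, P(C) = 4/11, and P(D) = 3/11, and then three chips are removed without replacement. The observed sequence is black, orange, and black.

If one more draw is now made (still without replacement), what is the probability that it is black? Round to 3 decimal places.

The likelihood of the observed sequence under each hypothesis: P(data | box A) = (1/5)(4/4)(0/3) = 0; P(data | box B) = (4/5)(1/4)(3/3) = 1/5; P(data | box C) = (3/5)(2/4)(2/3) = 1/5; P(data | box D) = (4/9)(5/8)(3/7) = 5/42.
Weighting by the prior gives 1/11 · 0 = 0, 3/11 · 1/5 = 3/55, 4/11 · 1/5 = 4/55, 3/11 · 5/42 = 5/154; summing to 123/770.
Dividing through by the total gives posterior P(box A | data) = 0, P(box B | data) = 14/41, P(box C | data) = 56/123, P(box D | data) = 25/123.
Averaging over the posterior, P(black next | data) = (1)(14/41) + (1/2)(56/123) + (1/3)(25/123) = 235/369.

0.637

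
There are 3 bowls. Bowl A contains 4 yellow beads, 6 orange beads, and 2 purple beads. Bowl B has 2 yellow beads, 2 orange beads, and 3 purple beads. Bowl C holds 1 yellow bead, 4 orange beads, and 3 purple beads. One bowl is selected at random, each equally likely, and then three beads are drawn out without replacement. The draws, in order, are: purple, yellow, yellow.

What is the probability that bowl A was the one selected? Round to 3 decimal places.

Under each hypothesis, the probability of the observed sequence is: P(data | bowl A) = (2/12)(4/11)(3/10) = 1/55; P(data | bowl B) = (3/7)(2/6)(1/5) = 1/35; P(data | bowl C) = (3/8)(1/7)(0/6) = 0.
The prior-weighted likelihoods are 1/3 · 1/55 = 1/165, 1/3 · 1/35 = 1/105, 1/3 · 0 = 0; these sum to 6/385.
Therefore the posterior P(bowl A | data) = (1/165) / (6/385) = 7/18.

0.389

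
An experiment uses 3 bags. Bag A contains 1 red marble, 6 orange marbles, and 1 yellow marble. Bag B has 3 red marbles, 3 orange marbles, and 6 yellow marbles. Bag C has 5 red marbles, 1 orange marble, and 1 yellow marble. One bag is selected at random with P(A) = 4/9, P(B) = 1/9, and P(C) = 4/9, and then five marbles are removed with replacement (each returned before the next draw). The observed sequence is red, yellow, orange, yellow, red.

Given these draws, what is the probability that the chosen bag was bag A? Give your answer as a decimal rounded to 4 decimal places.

0.0692

Compute the likelihood of the observed sequence for each case: P(data | bag A) = (1/8)(1/8)(6/8)(1/8)(1/8) = 0.00018311; P(data | bag B) = (3/12)(6/12)(3/12)(6/12)(3/12) = 0.0039062; P(data | bag C) = (5/7)(1/7)(1/7)(1/7)(5/7) = 0.0014875.
Weighting by the prior gives 4/9 · 0.00018311 = 8.138e-05, 1/9 · 0.0039062 = 0.00043403, 4/9 · 0.0014875 = 0.0006611; summing to 0.0011765.
By Bayes' rule, P(bag A | data) = (8.138e-05) / (0.0011765) = 0.069171.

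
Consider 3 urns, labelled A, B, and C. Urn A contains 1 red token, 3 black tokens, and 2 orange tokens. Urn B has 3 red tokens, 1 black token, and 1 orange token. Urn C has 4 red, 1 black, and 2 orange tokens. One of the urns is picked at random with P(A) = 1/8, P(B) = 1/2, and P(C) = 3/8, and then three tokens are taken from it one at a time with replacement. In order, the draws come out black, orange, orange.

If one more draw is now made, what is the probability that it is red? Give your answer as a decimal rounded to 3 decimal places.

0.395

Compute the likelihood of the observed sequence for each case: P(data | urn A) = (3/6)(2/6)(2/6) = 0.055556; P(data | urn B) = (1/5)(1/5)(1/5) = 0.008; P(data | urn C) = (1/7)(2/7)(2/7) = 0.011662.
The prior-weighted likelihoods are 1/8 · 0.055556 = 0.0069444, 1/2 · 0.008 = 0.004, 3/8 · 0.011662 = 0.0043732; these sum to 0.015318.
The posterior is then P(urn A | data) = 0.45336, P(urn B | data) = 0.26114, P(urn C | data) = 0.2855.
So P(red next | data) = Σ P(red next | H) P(H | data) = (1/6)(0.45336) + (3/5)(0.26114) + (4/7)(0.2855) = 0.39539.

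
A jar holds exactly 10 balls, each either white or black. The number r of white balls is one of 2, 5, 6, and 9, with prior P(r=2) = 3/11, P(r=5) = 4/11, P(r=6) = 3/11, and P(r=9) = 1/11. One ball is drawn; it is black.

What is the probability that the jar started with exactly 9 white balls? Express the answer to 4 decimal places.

0.0175

Under each hypothesis, the probability of this draw is: P(data | r = 2) = (8/10) = 4/5; P(data | r = 5) = (5/10) = 1/2; P(data | r = 6) = (4/10) = 2/5; P(data | r = 9) = (1/10) = 1/10.
The prior-weighted likelihoods are 3/11 · 4/5 = 12/55, 4/11 · 1/2 = 2/11, 3/11 · 2/5 = 6/55, 1/11 · 1/10 = 1/110; summing to 57/110.
By Bayes' rule, P(r = 9 | data) = (1/110) / (57/110) = 1/57.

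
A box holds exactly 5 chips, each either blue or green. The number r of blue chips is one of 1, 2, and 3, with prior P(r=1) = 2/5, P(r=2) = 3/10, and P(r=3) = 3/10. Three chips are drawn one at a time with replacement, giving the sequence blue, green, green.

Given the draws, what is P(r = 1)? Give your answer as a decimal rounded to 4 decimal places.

0.4156

Under each hypothesis, the probability of the observed sequence is: P(data | r = 1) = (1/5)(4/5)(4/5) = 16/125; P(data | r = 2) = (2/5)(3/5)(3/5) = 18/125; P(data | r = 3) = (3/5)(2/5)(2/5) = 12/125.
The prior-weighted likelihoods are 2/5 · 16/125 = 32/625, 3/10 · 18/125 = 27/625, 3/10 · 12/125 = 18/625; with total 77/625.
By Bayes' rule, P(r = 1 | data) = (32/625) / (77/625) = 32/77.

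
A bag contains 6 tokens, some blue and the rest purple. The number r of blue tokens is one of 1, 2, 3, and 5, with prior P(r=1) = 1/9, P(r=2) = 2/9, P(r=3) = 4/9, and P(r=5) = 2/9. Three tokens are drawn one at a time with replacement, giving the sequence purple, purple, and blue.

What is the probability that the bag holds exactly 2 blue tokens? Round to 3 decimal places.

Under each hypothesis, the probability of the observed sequence is: P(data | r = 1) = (5/6)(5/6)(1/6) = 0.11574; P(data | r = 2) = (4/6)(4/6)(2/6) = 0.14815; P(data | r = 3) = (3/6)(3/6)(3/6) = 0.125; P(data | r = 5) = (1/6)(1/6)(5/6) = 0.023148.
Weighting by the prior gives 1/9 · 0.11574 = 0.01286, 2/9 · 0.14815 = 0.032922, 4/9 · 0.125 = 0.055556, 2/9 · 0.023148 = 0.005144; summing to 0.10648.
By Bayes' rule, P(r = 2 | data) = (0.032922) / (0.10648) = 0.30918.

0.309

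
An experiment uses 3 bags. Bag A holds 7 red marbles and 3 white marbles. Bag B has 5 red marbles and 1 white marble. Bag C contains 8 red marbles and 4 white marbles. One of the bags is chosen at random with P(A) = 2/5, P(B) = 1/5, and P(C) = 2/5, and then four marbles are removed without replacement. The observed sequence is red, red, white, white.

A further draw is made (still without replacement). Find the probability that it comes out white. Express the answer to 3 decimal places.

0.211

Compute the likelihood of the observed sequence for each case: P(data | bag A) = (7/10)(6/9)(3/8)(2/7) = 0.05; P(data | bag B) = (5/6)(4/5)(1/4)(0/3) = 0; P(data | bag C) = (8/12)(7/11)(4/10)(3/9) = 0.056566.
Weighting by the prior gives 2/5 · 0.05 = 0.02, 1/5 · 0 = 0, 2/5 · 0.056566 = 0.022626; summing to 0.042626.
The posterior is then P(bag A | data) = 0.46919, P(bag B | data) = 0, P(bag C | data) = 0.53081.
So P(white next | data) = Σ P(white next | H) P(H | data) = (1/6)(0.46919) + (1/4)(0.53081) = 0.2109.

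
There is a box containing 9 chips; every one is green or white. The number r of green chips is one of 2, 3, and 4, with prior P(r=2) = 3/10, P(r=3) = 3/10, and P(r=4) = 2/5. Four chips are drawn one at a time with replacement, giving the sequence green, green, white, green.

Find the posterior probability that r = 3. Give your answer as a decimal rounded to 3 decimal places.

For each hypothesis, P(data | H) works out to: P(data | r = 2) = (2/9)(2/9)(7/9)(2/9) = 0.0085353; P(data | r = 3) = (3/9)(3/9)(6/9)(3/9) = 0.024691; P(data | r = 4) = (4/9)(4/9)(5/9)(4/9) = 0.048773.
The prior-weighted likelihoods are 3/10 · 0.0085353 = 0.0025606, 3/10 · 0.024691 = 0.0074074, 2/5 · 0.048773 = 0.019509; with total 0.029477.
Hence P(r = 3 | data) = (0.0074074) / (0.029477) = 0.25129.

0.251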